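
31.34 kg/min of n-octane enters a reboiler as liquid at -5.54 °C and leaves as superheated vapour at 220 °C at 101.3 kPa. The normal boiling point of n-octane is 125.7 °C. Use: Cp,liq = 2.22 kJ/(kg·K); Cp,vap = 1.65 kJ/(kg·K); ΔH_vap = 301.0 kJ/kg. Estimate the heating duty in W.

liquid -5.54→125.7 °C: 291.35 kJ/kg
vaporisation at 125.7 °C: 301 kJ/kg
vapour 125.7→220 °C: 155.59 kJ/kg
Δh = 291.35 + 301 + 155.59 = 747.95 kJ/kg
Q = ṁ·Δh = 31.34 kg/min × 747.95 kJ/kg = 23441 kJ/min
|Q| = 390.68 kW = 390680 W

Q = 391000 W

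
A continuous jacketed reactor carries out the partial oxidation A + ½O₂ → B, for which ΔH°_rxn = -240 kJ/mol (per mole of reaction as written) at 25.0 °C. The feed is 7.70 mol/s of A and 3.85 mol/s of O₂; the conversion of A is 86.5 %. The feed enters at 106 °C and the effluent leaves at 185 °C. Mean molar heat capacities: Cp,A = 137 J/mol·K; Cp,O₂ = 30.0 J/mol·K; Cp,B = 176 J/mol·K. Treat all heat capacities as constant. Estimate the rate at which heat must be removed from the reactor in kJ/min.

Q_out = 88800 kJ/min

Extent of reaction ξ = 0.865 × 7.70 = 6.6605 mol/s
Reaction term: ξ·ΔH°_rxn = 6.6605 × -240 = -1598.5 kJ/s
Sensible, feed 106→25 °C: -94.802 kJ/s
Outlet flows (mol/s): A 1.0395, O₂ 0.51975, B 6.6605
Sensible, products 25→185 °C: 212.84 kJ/s
Q = ΔH = -1480.5 kJ/s = -1480.5 kW
Heat removed = 88829 kJ/min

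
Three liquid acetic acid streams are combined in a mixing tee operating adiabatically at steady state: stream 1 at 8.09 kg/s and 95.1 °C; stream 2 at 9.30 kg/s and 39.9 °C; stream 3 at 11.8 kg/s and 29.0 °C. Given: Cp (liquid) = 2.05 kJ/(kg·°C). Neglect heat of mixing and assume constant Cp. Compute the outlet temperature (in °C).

No heat crosses the boundary, so H_out = H_in.
Σ ṁᵢCp,ᵢTᵢ = 8.09×2.05×95.1 + 9.30×2.05×39.9 + 11.8×2.05×29.0 = 3039.4
Σ ṁᵢCp,ᵢ = 8.09×2.05 + 9.30×2.05 + 11.8×2.05 = 59.84
T_out = 3039.4 / 59.84 = 50.792 °C

T_out = 50.8 °C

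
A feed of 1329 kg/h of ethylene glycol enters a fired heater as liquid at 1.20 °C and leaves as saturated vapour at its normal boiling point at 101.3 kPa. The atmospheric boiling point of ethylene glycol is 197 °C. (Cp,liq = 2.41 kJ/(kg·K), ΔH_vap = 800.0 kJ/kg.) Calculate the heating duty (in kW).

liquid 1.20→197 °C: 471.88 kJ/kg
vaporisation at 197 °C: 800 kJ/kg
Δh = 471.88 + 800 = 1271.9 kJ/kg
Q = ṁ·Δh = 1329 kg/h × 1271.9 kJ/kg = 1.6903e+06 kJ/h
|Q| = 469.53 kW

Q = 470 kW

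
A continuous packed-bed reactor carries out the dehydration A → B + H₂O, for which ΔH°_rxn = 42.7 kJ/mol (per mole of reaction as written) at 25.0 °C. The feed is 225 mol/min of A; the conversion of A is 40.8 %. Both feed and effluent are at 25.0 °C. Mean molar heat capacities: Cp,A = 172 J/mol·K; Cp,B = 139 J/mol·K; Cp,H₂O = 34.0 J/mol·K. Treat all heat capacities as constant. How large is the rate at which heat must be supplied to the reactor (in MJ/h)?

Q_in = 235 MJ/h

Extent of reaction ξ = 0.408 × 225 = 91.8 mol/min
Reaction term: ξ·ΔH°_rxn = 91.8 × 42.7 = 3919.9 kJ/min
Q = ΔH = 3919.9 kJ/min = 65.331 kW
Heat supplied = 235.19 MJ/h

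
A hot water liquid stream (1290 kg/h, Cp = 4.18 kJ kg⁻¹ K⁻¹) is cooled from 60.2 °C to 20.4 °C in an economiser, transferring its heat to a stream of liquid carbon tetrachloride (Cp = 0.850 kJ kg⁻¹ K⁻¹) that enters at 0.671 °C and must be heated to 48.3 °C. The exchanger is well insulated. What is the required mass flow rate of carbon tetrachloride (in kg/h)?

Heat released by hot stream: Q = 1290 × 4.18 × (60.2 − 20.4) = 214610 kJ/h
Energy balance on cold side (adiabatic exchanger): Q = ṁ_c·Cp_c·(T_c,out − T_c,in)
ṁ_c = 214610 / [0.850 × (48.3 − 0.671)] = 5301 kg/h

ṁ_c = 5300 kg/h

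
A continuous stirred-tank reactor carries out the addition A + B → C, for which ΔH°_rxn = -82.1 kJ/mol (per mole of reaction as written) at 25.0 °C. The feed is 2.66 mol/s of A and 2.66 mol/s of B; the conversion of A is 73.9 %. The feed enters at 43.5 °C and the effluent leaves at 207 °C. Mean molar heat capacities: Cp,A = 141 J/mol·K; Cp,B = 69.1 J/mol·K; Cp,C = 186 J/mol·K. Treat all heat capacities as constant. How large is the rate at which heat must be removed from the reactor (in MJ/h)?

Extent of reaction ξ = 0.739 × 2.66 = 1.9657 mol/s
Reaction term: ξ·ΔH°_rxn = 1.9657 × -82.1 = -161.39 kJ/s
Sensible, feed 43.5→25 °C: -10.339 kJ/s
Outlet flows (mol/s): A 0.69426, B 0.69426, C 1.9657
Sensible, products 25→207 °C: 93.091 kJ/s
Q = ΔH = -78.635 kJ/s = -78.635 kW
Heat removed = 283.09 MJ/h

Q_out = 283 MJ/h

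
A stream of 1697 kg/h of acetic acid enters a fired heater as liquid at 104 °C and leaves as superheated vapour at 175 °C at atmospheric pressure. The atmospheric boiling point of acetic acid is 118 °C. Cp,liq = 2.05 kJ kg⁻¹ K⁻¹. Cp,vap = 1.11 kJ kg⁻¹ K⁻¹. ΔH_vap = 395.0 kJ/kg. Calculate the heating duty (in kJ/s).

Q = 230 kJ/s

liquid 104→118 °C: 28.7 kJ/kg
vaporisation at 118 °C: 395 kJ/kg
vapour 118→175 °C: 63.27 kJ/kg
Δh = 28.7 + 395 + 63.27 = 486.97 kJ/kg
Q = ṁ·Δh = 1697 kg/h × 486.97 kJ/kg = 826390 kJ/h
|Q| = 229.55 kW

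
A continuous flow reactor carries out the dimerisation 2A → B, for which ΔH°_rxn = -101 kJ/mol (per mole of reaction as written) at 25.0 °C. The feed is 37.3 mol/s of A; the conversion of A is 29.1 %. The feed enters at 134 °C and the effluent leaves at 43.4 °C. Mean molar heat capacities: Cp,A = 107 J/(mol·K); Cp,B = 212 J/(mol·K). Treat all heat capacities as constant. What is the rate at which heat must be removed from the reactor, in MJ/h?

Q_out = 3280 MJ/h

Extent of reaction ξ = 0.291 × 37.3 / 2 = 5.4271 mol/s
Reaction term: ξ·ΔH°_rxn = 5.4271 × -101 = -548.14 kJ/s
Sensible, feed 134→25 °C: -435.03 kJ/s
Outlet flows (mol/s): A 26.446, B 5.4271
Sensible, products 25→43.4 °C: 73.237 kJ/s
Q = ΔH = -909.94 kJ/s = -909.94 kW
Heat removed = 3275.8 MJ/h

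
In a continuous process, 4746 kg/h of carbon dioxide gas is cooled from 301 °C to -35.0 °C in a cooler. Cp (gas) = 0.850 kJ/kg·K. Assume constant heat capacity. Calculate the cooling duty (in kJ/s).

Q_c = 377 kJ/s

Q = ṁ·Cp·ΔT = 4746 × 0.850 × (-35.0 − 301) = -1.3555e+06 kJ/h
Converting: 1.3555e+06 / 3600 s = 376.52 kW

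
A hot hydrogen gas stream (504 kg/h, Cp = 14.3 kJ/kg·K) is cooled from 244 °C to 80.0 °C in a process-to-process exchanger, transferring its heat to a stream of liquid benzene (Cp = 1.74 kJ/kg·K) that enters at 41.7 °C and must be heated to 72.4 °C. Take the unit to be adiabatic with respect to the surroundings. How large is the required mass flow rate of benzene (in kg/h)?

ṁ_c = 22100 kg/h

Heat released by hot stream: Q = 504 × 14.3 × (244 − 80.0) = 1.182e+06 kJ/h
Energy balance on cold side (adiabatic exchanger): Q = ṁ_c·Cp_c·(T_c,out − T_c,in)
ṁ_c = 1.182e+06 / [1.74 × (72.4 − 41.7)] = 22127 kg/h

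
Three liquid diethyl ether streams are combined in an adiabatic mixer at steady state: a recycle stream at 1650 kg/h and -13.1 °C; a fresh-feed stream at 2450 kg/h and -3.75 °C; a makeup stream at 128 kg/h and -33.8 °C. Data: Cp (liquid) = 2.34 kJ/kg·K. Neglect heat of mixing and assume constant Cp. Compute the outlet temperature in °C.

Adiabatic, steady state ⇒ Σ ṁᵢCp,ᵢ(T_out − Tᵢ) = 0
T_out = Σ ṁᵢCp,ᵢTᵢ / Σ ṁᵢCp,ᵢ
      = -82202 / 9893.5 = -8.3086 °C

T_out = -8.31 °C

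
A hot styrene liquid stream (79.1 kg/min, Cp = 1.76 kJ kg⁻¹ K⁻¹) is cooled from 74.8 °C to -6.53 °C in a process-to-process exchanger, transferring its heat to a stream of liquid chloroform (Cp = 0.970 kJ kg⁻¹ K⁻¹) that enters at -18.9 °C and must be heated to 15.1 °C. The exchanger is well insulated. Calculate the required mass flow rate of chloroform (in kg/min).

ṁ_c = 343 kg/min

Heat released by hot stream: Q = 79.1 × 1.76 × (74.8 − -6.53) = 11322 kJ/min
Energy balance on cold side (adiabatic exchanger): Q = ṁ_c·Cp_c·(T_c,out − T_c,in)
ṁ_c = 11322 / [0.970 × (15.1 − -18.9)] = 343.31 kg/min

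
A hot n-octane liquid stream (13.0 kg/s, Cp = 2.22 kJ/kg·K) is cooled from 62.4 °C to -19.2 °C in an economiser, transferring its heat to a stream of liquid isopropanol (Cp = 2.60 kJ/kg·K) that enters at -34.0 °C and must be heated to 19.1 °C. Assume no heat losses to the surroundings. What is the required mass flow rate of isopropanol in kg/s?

ṁ_c = 17.1 kg/s

Heat released by hot stream: Q = 13.0 × 2.22 × (62.4 − -19.2) = 2355 kJ/s
Energy balance on cold side (adiabatic exchanger): Q = ṁ_c·Cp_c·(T_c,out − T_c,in)
ṁ_c = 2355 / [2.60 × (19.1 − -34.0)] = 17.058 kg/s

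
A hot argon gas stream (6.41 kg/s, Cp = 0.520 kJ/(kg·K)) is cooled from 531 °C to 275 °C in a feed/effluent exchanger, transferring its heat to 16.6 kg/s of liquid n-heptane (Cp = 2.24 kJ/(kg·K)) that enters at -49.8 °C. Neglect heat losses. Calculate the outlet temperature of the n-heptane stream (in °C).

Heat released by hot stream: Q = 6.41 × 0.520 × (531 − 275) = 853.3 kJ/s
Energy balance on cold side (adiabatic exchanger): Q = ṁ_c·Cp_c·(T_c,out − T_c,in)
T_c,out = -49.8 + 853.3/(16.6 × 2.24) = -26.852 °C

T_c,out = -26.9 °C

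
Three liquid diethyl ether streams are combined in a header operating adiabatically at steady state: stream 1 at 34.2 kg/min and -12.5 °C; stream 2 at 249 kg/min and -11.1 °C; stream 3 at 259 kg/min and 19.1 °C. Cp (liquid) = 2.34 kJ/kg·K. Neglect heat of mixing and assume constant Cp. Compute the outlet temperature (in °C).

Adiabatic, steady state ⇒ Σ ṁᵢCp,ᵢ(T_out − Tᵢ) = 0
Σ ṁᵢCp,ᵢTᵢ = 34.2×2.34×-12.5 + 249×2.34×-11.1 + 259×2.34×19.1 = 4107.9
Σ ṁᵢCp,ᵢ = 34.2×2.34 + 249×2.34 + 259×2.34 = 1268.7
T_out = 4107.9 / 1268.7 = 3.2377 °C

T_out = 3.24 °C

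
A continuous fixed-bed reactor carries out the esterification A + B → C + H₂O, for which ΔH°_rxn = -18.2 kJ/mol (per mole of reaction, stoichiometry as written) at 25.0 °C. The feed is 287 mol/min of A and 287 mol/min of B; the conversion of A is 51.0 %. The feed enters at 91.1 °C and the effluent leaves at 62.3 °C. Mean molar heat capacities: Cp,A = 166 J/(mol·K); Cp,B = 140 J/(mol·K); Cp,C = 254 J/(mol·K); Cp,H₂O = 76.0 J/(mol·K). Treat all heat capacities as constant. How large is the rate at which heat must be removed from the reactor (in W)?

Q_out = 84400 W

Extent of reaction ξ = 0.510 × 287 = 146.37 mol/min
Reaction term: ξ·ΔH°_rxn = 146.37 × -18.2 = -2663.9 kJ/min
Sensible, feed 91.1→25 °C: -5805 kJ/min
Outlet flows (mol/min): A 140.63, B 140.63, C 146.37, H₂O 146.37
Sensible, products 25→62.3 °C: 3406.8 kJ/min
Q = ΔH = -5062.2 kJ/min = -84.37 kW
Heat removed = 84370 W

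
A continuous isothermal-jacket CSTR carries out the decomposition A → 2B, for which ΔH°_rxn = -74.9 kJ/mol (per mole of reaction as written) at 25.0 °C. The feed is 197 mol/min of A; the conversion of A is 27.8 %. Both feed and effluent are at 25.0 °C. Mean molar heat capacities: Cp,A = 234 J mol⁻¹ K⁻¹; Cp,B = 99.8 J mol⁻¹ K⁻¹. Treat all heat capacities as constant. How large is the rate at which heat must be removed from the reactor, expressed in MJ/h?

Extent of reaction ξ = 0.278 × 197 = 54.766 mol/min
Reaction term: ξ·ΔH°_rxn = 54.766 × -74.9 = -4102 kJ/min
Q = ΔH = -4102 kJ/min = -68.366 kW
Heat removed = 246.12 MJ/h

Q_out = 246 MJ/h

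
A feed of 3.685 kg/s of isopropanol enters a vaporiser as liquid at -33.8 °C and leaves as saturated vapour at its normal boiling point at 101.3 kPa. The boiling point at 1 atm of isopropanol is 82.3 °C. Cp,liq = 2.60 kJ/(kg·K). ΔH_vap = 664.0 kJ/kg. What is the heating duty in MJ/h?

liquid -33.8→82.3 °C: 301.86 kJ/kg
vaporisation at 82.3 °C: 664 kJ/kg
Δh = 301.86 + 664 = 965.86 kJ/kg
Q = ṁ·Δh = 3.685 kg/s × 965.86 kJ/kg = 3559.2 kJ/s
|Q| = 3559.2 kW = 12813 MJ/h

Q = 12800 MJ/h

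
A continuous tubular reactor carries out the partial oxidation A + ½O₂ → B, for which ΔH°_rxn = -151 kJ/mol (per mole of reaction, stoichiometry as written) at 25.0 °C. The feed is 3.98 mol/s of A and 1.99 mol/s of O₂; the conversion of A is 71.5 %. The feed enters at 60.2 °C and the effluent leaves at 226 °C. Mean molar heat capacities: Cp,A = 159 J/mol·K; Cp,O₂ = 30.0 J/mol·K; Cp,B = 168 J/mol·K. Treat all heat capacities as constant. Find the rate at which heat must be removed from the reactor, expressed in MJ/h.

Q_out = 1150 MJ/h

Extent of reaction ξ = 0.715 × 3.98 = 2.8457 mol/s
Reaction term: ξ·ΔH°_rxn = 2.8457 × -151 = -429.7 kJ/s
Sensible, feed 60.2→25 °C: -24.377 kJ/s
Outlet flows (mol/s): A 1.1343, O₂ 0.56715, B 2.8457
Sensible, products 25→226 °C: 135.76 kJ/s
Q = ΔH = -318.31 kJ/s = -318.31 kW
Heat removed = 1145.9 MJ/h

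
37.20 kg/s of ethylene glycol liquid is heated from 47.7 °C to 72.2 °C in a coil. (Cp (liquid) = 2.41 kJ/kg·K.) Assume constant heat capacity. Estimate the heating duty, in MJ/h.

Q = 7910 MJ/h

Q = ṁ·Cp·ΔT = 37.20 × 2.41 × (72.2 − 47.7) = 2196.5 kJ/s
Heating duty = 7907.3 MJ/h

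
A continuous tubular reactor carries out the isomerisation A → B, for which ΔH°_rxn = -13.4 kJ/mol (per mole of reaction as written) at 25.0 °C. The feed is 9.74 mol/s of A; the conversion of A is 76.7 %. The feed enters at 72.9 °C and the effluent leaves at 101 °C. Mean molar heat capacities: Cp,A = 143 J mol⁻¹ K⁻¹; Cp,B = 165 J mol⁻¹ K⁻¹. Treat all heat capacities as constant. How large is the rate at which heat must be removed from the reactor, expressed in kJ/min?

Q_out = 2910 kJ/min

Extent of reaction ξ = 0.767 × 9.74 = 7.4706 mol/s
Reaction term: ξ·ΔH°_rxn = 7.4706 × -13.4 = -100.11 kJ/s
Sensible, feed 72.9→25 °C: -66.716 kJ/s
Outlet flows (mol/s): A 2.2694, B 7.4706
Sensible, products 25→101 °C: 118.35 kJ/s
Q = ΔH = -48.477 kJ/s = -48.477 kW
Heat removed = 2908.6 kJ/min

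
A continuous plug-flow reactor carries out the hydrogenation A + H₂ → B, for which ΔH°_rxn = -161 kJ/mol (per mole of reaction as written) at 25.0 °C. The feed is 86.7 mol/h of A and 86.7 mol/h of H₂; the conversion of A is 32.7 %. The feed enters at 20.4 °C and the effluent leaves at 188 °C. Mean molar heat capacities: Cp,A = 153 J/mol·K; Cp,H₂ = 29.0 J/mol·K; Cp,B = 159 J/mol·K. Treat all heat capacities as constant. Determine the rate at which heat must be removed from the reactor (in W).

Q_out = 563 W

Extent of reaction ξ = 0.327 × 86.7 = 28.351 mol/h
Reaction term: ξ·ΔH°_rxn = 28.351 × -161 = -4564.5 kJ/h
Sensible, feed 20.4→25 °C: 72.585 kJ/h
Outlet flows (mol/h): A 58.349, H₂ 58.349, B 28.351
Sensible, products 25→188 °C: 2465.8 kJ/h
Q = ΔH = -2026.2 kJ/h = -0.56282 kW
Heat removed = 562.82 W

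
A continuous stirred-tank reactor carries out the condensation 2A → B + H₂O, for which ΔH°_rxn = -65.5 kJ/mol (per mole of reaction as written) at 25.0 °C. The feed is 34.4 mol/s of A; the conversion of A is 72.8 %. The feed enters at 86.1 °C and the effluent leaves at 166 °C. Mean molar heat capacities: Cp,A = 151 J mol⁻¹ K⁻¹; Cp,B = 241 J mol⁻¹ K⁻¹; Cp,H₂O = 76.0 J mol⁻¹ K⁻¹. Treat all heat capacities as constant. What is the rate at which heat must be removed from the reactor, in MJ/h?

Q_out = 1360 MJ/h

Extent of reaction ξ = 0.728 × 34.4 / 2 = 12.522 mol/s
Reaction term: ξ·ΔH°_rxn = 12.522 × -65.5 = -820.16 kJ/s
Sensible, feed 86.1→25 °C: -317.38 kJ/s
Outlet flows (mol/s): A 9.3568, B 12.522, H₂O 12.522
Sensible, products 25→166 °C: 758.89 kJ/s
Q = ΔH = -378.65 kJ/s = -378.65 kW
Heat removed = 1363.1 MJ/h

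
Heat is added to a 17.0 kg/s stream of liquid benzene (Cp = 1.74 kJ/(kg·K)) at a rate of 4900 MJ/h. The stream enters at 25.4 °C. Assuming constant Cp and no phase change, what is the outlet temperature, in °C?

T_out = 71.4 °C

Q = 4900 MJ/h = 1361.1 kJ/s
ΔT = Q/(ṁ·Cp) = 1361.1/(17.0×1.74) = 46.015 K
T_out = 25.4 + 46.015 = 71.415 °C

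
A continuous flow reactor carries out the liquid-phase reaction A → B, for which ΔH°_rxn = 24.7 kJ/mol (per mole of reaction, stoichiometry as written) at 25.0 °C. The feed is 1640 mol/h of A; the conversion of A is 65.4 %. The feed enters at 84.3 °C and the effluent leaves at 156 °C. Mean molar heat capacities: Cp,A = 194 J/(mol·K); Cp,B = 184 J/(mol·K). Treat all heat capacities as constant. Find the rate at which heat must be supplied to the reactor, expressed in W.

Extent of reaction ξ = 0.654 × 1640 = 1072.6 mol/h
Reaction term: ξ·ΔH°_rxn = 1072.6 × 24.7 = 26492 kJ/h
Sensible, feed 84.3→25 °C: -18867 kJ/h
Outlet flows (mol/h): A 567.44, B 1072.6
Sensible, products 25→156 °C: 40274 kJ/h
Q = ΔH = 47899 kJ/h = 13.305 kW
Heat supplied = 13305 W

Q_in = 13300 W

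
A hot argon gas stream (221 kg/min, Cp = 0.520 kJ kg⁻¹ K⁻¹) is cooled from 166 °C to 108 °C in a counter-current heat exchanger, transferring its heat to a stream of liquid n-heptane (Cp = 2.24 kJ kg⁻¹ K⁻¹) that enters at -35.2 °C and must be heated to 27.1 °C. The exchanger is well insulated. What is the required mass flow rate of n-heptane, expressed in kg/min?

Heat released by hot stream: Q = 221 × 0.520 × (166 − 108) = 6665.4 kJ/min
Energy balance on cold side (adiabatic exchanger): Q = ṁ_c·Cp_c·(T_c,out − T_c,in)
ṁ_c = 6665.4 / [2.24 × (27.1 − -35.2)] = 47.763 kg/min

ṁ_c = 47.8 kg/min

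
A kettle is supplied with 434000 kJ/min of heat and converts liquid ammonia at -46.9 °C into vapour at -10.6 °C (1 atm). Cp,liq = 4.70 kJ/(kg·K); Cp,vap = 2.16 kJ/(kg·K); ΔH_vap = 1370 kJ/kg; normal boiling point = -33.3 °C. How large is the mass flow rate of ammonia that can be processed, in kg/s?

Δh = 4.70×(-33.3−-46.9) + 1370 + 2.16×(-10.6−-33.3) = 1483 kJ/kg
Q = 434000 kJ/min = 7233.3 kJ/s = 7233.3 kJ/s
ṁ = Q/Δh = 7233.3 / 1483 = 4.8777 kg/s

ṁ = 4.88 kg/s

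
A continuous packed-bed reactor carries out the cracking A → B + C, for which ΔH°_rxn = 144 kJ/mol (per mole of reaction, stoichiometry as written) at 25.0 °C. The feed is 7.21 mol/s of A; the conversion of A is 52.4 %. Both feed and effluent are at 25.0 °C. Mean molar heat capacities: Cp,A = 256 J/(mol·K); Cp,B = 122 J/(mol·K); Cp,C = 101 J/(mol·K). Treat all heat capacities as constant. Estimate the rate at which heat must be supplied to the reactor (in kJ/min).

Extent of reaction ξ = 0.524 × 7.21 = 3.778 mol/s
Reaction term: ξ·ΔH°_rxn = 3.778 × 144 = 544.04 kJ/s
Q = ΔH = 544.04 kJ/s = 544.04 kW
Heat supplied = 32642 kJ/min

Q_in = 32600 kJ/min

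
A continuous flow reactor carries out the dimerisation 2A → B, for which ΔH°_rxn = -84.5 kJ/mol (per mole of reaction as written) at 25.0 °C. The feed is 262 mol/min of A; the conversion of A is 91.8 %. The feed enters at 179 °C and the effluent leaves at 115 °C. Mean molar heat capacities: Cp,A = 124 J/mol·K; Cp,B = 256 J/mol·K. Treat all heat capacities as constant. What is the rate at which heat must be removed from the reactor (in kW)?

Extent of reaction ξ = 0.918 × 262 / 2 = 120.26 mol/min
Reaction term: ξ·ΔH°_rxn = 120.26 × -84.5 = -10162 kJ/min
Sensible, feed 179→25 °C: -5003.2 kJ/min
Outlet flows (mol/min): A 21.484, B 120.26
Sensible, products 25→115 °C: 3010.5 kJ/min
Q = ΔH = -12154 kJ/min = -202.57 kW
Heat removed = 202.57 kW

Q_out = 203 kW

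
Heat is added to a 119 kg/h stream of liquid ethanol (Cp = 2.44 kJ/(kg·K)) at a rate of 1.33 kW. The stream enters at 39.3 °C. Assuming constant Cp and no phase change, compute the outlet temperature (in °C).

T_out = 55.8 °C

Q = 1.33 kW = 4788 kJ/h
ΔT = Q/(ṁ·Cp) = 4788/(119×2.44) = 16.49 K
T_out = 39.3 + 16.49 = 55.79 °C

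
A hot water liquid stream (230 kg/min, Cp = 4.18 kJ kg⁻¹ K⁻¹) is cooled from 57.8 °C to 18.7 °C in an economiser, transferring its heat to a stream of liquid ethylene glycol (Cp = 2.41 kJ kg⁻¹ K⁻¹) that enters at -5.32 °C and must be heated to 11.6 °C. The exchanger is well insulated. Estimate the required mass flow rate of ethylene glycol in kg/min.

ṁ_c = 922 kg/min

Heat released by hot stream: Q = 230 × 4.18 × (57.8 − 18.7) = 37591 kJ/min
Energy balance on cold side (adiabatic exchanger): Q = ṁ_c·Cp_c·(T_c,out − T_c,in)
ṁ_c = 37591 / [2.41 × (11.6 − -5.32)] = 921.86 kg/min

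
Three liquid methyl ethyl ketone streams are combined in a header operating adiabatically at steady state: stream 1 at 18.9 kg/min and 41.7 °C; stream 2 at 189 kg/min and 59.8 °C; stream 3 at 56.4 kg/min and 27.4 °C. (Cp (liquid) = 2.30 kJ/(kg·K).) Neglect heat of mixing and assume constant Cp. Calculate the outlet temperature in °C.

T_out = 51.6 °C

No heat crosses the boundary, so H_out = H_in.
T_out = Σ ṁᵢCp,ᵢTᵢ / Σ ṁᵢCp,ᵢ
      = 31362 / 607.89 = 51.592 °C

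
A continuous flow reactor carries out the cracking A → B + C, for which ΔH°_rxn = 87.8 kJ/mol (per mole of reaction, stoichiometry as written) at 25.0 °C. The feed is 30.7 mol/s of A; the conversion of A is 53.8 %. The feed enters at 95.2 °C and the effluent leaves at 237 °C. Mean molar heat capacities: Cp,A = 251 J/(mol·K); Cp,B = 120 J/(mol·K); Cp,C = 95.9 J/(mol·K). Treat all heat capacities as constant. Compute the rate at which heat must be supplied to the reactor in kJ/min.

Extent of reaction ξ = 0.538 × 30.7 = 16.517 mol/s
Reaction term: ξ·ΔH°_rxn = 16.517 × 87.8 = 1450.2 kJ/s
Sensible, feed 95.2→25 °C: -540.94 kJ/s
Outlet flows (mol/s): A 14.183, B 16.517, C 16.517
Sensible, products 25→237 °C: 1510.7 kJ/s
Q = ΔH = 2419.9 kJ/s = 2419.9 kW
Heat supplied = 145200 kJ/min

Q_in = 145000 kJ/min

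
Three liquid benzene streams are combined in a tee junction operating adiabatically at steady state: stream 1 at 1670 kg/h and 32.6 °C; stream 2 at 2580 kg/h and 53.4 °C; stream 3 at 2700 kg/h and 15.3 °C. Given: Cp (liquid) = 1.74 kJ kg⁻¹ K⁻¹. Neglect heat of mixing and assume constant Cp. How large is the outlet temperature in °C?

T_out = 33.6 °C

No heat crosses the boundary, so H_out = H_in.
T_out = Σ ṁᵢCp,ᵢTᵢ / Σ ṁᵢCp,ᵢ
      = 406330 / 12093 = 33.601 °C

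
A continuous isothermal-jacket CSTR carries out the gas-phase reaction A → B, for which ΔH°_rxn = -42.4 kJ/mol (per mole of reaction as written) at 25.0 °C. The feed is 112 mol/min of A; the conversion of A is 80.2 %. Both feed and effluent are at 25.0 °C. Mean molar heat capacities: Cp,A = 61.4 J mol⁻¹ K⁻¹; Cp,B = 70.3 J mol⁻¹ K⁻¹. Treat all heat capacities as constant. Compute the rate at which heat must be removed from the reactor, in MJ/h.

Extent of reaction ξ = 0.802 × 112 = 89.824 mol/min
Reaction term: ξ·ΔH°_rxn = 89.824 × -42.4 = -3808.5 kJ/min
Q = ΔH = -3808.5 kJ/min = -63.476 kW
Heat removed = 228.51 MJ/h

Q_out = 229 MJ/h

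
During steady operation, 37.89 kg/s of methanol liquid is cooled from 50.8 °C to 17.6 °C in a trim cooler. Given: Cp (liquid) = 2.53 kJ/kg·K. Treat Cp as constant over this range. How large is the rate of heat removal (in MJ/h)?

Q = ṁ·Cp·ΔT = 37.89 × 2.53 × (17.6 − 50.8) = -3182.6 kJ/s
Cooling duty = 11457 MJ/h

Q_c = 11500 MJ/h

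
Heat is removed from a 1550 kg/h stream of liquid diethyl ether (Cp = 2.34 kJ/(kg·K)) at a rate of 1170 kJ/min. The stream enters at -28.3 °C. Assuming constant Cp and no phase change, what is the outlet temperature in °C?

T_out = -47.7 °C

Q = 1170 kJ/min = 70200 kJ/h
ΔT = Q/(ṁ·Cp) = 70200/(1550×2.34) = 19.355 K
T_out = -28.3 − 19.355 = -47.655 °C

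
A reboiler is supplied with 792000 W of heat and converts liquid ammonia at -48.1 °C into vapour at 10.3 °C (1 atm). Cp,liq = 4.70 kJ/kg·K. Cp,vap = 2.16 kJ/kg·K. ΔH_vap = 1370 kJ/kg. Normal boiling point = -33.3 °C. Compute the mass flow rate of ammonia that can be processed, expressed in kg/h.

ṁ = 1860 kg/h

Δh = 4.70×(-33.3−-48.1) + 1370 + 2.16×(10.3−-33.3) = 1533.7 kJ/kg
Q = 792000 W = 792 kJ/s = 2.8512e+06 kJ/h
ṁ = Q/Δh = 2.8512e+06 / 1533.7 = 1859 kg/h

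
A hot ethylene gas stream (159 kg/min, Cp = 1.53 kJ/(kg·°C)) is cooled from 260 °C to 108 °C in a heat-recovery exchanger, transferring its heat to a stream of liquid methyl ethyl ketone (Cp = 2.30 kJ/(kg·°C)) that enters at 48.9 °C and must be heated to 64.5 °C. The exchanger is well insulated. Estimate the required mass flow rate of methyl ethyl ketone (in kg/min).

ṁ_c = 1030 kg/min

Heat released by hot stream: Q = 159 × 1.53 × (260 − 108) = 36977 kJ/min
Energy balance on cold side (adiabatic exchanger): Q = ṁ_c·Cp_c·(T_c,out − T_c,in)
ṁ_c = 36977 / [2.30 × (64.5 − 48.9)] = 1030.6 kg/min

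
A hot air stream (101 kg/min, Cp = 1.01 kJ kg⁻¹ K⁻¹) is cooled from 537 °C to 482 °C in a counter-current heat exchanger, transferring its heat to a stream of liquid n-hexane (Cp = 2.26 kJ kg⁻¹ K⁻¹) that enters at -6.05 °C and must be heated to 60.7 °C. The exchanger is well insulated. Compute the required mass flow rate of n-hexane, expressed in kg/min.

ṁ_c = 37.2 kg/min

Heat released by hot stream: Q = 101 × 1.01 × (537 − 482) = 5610.6 kJ/min
Energy balance on cold side (adiabatic exchanger): Q = ṁ_c·Cp_c·(T_c,out − T_c,in)
ṁ_c = 5610.6 / [2.26 × (60.7 − -6.05)] = 37.192 kg/min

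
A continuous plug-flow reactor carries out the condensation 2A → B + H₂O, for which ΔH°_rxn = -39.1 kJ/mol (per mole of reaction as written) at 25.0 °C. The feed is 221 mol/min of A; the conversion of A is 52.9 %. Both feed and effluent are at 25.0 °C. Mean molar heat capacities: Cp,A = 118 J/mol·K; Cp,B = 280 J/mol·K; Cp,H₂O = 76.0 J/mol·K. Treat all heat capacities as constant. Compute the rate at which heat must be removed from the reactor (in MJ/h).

Extent of reaction ξ = 0.529 × 221 / 2 = 58.455 mol/min
Reaction term: ξ·ΔH°_rxn = 58.455 × -39.1 = -2285.6 kJ/min
Q = ΔH = -2285.6 kJ/min = -38.093 kW
Heat removed = 137.13 MJ/h

Q_out = 137 MJ/h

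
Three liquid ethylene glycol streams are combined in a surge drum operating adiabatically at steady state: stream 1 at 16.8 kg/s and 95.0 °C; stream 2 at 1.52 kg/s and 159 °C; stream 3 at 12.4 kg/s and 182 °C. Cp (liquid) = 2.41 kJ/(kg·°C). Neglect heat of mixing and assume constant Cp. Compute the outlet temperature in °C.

T_out = 133 °C

No heat crosses the boundary, so H_out = H_in.
T_out = Σ ṁᵢCp,ᵢTᵢ / Σ ṁᵢCp,ᵢ
      = 9867.7 / 74.035 = 133.28 °C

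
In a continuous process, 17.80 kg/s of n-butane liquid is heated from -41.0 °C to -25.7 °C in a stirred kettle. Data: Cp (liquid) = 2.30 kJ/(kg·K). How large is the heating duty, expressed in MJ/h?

Q = 2250 MJ/h

Q = ṁ·Cp·ΔT = 17.80 × 2.30 × (-25.7 − -41.0) = 626.38 kJ/s
Heating duty = 2255 MJ/h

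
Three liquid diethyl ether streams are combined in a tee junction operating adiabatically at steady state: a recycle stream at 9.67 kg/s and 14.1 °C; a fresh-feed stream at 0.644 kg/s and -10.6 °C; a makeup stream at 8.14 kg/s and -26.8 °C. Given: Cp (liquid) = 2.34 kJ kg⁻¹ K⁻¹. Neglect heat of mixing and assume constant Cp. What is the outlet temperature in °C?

Energy balance with Q = 0: Σ ṁᵢCp,ᵢ(T_out − Tᵢ) = 0
T_out = Σ ṁᵢCp,ᵢTᵢ / Σ ṁᵢCp,ᵢ
      = -207.4 / 43.182 = -4.8028 °C

T_out = -4.80 °C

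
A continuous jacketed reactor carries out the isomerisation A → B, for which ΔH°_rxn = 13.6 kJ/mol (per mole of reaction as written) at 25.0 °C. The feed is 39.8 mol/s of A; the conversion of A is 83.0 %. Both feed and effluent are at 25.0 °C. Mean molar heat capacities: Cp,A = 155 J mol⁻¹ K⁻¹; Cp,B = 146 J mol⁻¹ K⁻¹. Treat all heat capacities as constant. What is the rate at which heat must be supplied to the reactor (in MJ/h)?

Extent of reaction ξ = 0.830 × 39.8 = 33.034 mol/s
Reaction term: ξ·ΔH°_rxn = 33.034 × 13.6 = 449.26 kJ/s
Q = ΔH = 449.26 kJ/s = 449.26 kW
Heat supplied = 1617.3 MJ/h

Q_in = 1620 MJ/h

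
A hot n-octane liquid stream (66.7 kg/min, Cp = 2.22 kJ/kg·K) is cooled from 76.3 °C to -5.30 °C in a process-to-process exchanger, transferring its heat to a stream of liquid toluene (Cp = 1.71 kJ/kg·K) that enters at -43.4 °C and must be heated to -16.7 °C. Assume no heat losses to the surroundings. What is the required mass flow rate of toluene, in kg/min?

Heat released by hot stream: Q = 66.7 × 2.22 × (76.3 − -5.30) = 12083 kJ/min
Energy balance on cold side (adiabatic exchanger): Q = ṁ_c·Cp_c·(T_c,out − T_c,in)
ṁ_c = 12083 / [1.71 × (-16.7 − -43.4)] = 264.64 kg/min

ṁ_c = 265 kg/min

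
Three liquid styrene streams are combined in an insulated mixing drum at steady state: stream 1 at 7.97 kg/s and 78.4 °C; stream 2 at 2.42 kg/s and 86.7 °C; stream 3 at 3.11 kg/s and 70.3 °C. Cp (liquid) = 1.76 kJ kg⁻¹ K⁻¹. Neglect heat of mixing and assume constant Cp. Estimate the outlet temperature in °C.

T_out = 78.0 °C

Adiabatic, steady state ⇒ Σ ṁᵢCp,ᵢ(T_out − Tᵢ) = 0
T_out = Σ ṁᵢCp,ᵢTᵢ / Σ ṁᵢCp,ᵢ
      = 1853.8 / 23.76 = 78.022 °C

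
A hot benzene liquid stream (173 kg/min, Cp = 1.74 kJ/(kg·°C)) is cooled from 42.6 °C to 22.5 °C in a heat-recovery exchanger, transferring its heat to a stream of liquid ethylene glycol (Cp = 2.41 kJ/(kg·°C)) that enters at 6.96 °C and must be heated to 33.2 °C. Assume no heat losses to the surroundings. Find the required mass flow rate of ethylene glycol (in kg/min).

ṁ_c = 95.7 kg/min

Heat released by hot stream: Q = 173 × 1.74 × (42.6 − 22.5) = 6050.5 kJ/min
Energy balance on cold side (adiabatic exchanger): Q = ṁ_c·Cp_c·(T_c,out − T_c,in)
ṁ_c = 6050.5 / [2.41 × (33.2 − 6.96)] = 95.678 kg/min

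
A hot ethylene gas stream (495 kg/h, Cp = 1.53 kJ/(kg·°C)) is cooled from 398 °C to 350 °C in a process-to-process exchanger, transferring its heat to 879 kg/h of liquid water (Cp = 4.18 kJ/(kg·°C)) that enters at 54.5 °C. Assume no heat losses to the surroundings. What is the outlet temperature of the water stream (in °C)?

Heat released by hot stream: Q = 495 × 1.53 × (398 − 350) = 36353 kJ/h
Energy balance on cold side (adiabatic exchanger): Q = ṁ_c·Cp_c·(T_c,out − T_c,in)
T_c,out = 54.5 + 36353/(879 × 4.18) = 64.394 °C

T_c,out = 64.4 °C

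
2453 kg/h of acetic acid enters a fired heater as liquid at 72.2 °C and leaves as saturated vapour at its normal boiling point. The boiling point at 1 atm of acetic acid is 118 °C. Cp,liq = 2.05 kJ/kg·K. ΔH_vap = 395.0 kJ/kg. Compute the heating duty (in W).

Q = 333000 W

liquid 72.2→118 °C: 93.89 kJ/kg
vaporisation at 118 °C: 395 kJ/kg
Δh = 93.89 + 395 = 488.89 kJ/kg
Q = ṁ·Δh = 2453 kg/h × 488.89 kJ/kg = 1.1992e+06 kJ/h
|Q| = 333.12 kW = 333120 W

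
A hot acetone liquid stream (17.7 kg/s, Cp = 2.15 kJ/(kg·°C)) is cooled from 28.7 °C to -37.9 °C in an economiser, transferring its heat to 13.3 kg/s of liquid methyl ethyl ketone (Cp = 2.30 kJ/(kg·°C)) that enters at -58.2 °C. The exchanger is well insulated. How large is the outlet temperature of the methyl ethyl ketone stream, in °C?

T_c,out = 24.7 °C

Heat released by hot stream: Q = 17.7 × 2.15 × (28.7 − -37.9) = 2534.5 kJ/s
Energy balance on cold side (adiabatic exchanger): Q = ṁ_c·Cp_c·(T_c,out − T_c,in)
T_c,out = -58.2 + 2534.5/(13.3 × 2.30) = 24.653 °C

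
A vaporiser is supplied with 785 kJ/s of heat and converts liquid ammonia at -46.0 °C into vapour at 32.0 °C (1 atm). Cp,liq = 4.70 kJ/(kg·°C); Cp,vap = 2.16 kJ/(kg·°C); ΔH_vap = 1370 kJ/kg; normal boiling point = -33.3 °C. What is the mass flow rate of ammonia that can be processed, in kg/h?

ṁ = 1800 kg/h

Δh = 4.70×(-33.3−-46.0) + 1370 + 2.16×(32.0−-33.3) = 1570.7 kJ/kg
Q = 785 kJ/s = 785 kJ/s = 2.826e+06 kJ/h
ṁ = Q/Δh = 2.826e+06 / 1570.7 = 1799.2 kg/h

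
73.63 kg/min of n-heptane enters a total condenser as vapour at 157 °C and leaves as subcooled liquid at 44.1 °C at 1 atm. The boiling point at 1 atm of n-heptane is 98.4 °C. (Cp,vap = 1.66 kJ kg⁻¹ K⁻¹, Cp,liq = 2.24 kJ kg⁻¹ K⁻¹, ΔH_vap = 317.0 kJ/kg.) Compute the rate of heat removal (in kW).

vapour 157→98.4 °C: -97.276 kJ/kg
condensation at 98.4 °C: -317 kJ/kg
liquid 98.4→44.1 °C: -121.63 kJ/kg
Δh = -97.276 + -317 + -121.63 = -535.91 kJ/kg
Q = ṁ·Δh = 73.63 kg/min × -535.91 kJ/kg = -39459 kJ/min
|Q| = 657.65 kW

Q_c = 658 kW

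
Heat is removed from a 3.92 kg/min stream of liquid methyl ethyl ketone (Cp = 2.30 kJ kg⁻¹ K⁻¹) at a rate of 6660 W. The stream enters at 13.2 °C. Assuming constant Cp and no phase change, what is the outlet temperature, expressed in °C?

T_out = -31.1 °C

Q = 6660 W = 399.6 kJ/min
ΔT = Q/(ṁ·Cp) = 399.6/(3.92×2.30) = 44.321 K
T_out = 13.2 − 44.321 = -31.121 °C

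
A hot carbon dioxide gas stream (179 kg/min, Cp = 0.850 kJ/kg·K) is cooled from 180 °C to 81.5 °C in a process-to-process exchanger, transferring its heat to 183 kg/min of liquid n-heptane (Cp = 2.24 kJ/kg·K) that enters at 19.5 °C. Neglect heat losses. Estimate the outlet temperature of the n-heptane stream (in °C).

T_c,out = 56.1 °C

Heat released by hot stream: Q = 179 × 0.850 × (180 − 81.5) = 14987 kJ/min
Energy balance on cold side (adiabatic exchanger): Q = ṁ_c·Cp_c·(T_c,out − T_c,in)
T_c,out = 19.5 + 14987/(183 × 2.24) = 56.06 °C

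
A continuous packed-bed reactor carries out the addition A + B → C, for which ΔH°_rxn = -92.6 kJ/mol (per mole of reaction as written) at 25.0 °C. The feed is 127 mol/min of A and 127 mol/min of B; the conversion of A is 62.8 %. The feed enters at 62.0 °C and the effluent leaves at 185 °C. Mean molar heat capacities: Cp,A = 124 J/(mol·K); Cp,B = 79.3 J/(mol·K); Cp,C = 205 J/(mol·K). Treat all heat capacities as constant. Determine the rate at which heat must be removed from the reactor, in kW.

Q_out = 69.8 kW

Extent of reaction ξ = 0.628 × 127 = 79.756 mol/min
Reaction term: ξ·ΔH°_rxn = 79.756 × -92.6 = -7385.4 kJ/min
Sensible, feed 62.0→25 °C: -955.31 kJ/min
Outlet flows (mol/min): A 47.244, B 47.244, C 79.756
Sensible, products 25→185 °C: 4152.7 kJ/min
Q = ΔH = -4188 kJ/min = -69.799 kW
Heat removed = 69.799 kW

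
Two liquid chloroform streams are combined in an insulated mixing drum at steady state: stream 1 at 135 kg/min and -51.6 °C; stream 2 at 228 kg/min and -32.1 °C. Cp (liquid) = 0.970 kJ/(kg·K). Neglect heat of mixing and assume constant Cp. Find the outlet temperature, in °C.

T_out = -39.4 °C

Adiabatic, steady state ⇒ Σ ṁᵢCp,ᵢ(T_out − Tᵢ) = 0
Σ ṁᵢCp,ᵢTᵢ = 135×0.970×-51.6 + 228×0.970×-32.1 = -13856
Σ ṁᵢCp,ᵢ = 135×0.970 + 228×0.970 = 352.11
T_out = -13856 / 352.11 = -39.352 °C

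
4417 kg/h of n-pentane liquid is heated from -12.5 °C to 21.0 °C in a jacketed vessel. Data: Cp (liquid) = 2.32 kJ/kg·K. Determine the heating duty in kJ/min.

Q = ṁ·Cp·ΔT = 4417 × 2.32 × (21.0 − -12.5) = 343290 kJ/h
Converting: 343290 / 3600 s = 95.358 kW
Heating duty = 5721.5 kJ/min

Q = 5720 kJ/min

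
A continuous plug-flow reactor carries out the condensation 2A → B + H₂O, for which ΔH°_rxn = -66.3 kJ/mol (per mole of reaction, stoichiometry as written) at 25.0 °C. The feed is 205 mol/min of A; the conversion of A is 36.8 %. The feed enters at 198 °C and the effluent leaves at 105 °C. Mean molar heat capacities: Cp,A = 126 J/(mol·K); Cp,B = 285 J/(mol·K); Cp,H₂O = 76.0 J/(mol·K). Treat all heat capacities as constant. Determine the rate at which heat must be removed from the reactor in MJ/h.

Extent of reaction ξ = 0.368 × 205 / 2 = 37.72 mol/min
Reaction term: ξ·ΔH°_rxn = 37.72 × -66.3 = -2500.8 kJ/min
Sensible, feed 198→25 °C: -4468.6 kJ/min
Outlet flows (mol/min): A 129.56, B 37.72, H₂O 37.72
Sensible, products 25→105 °C: 2395.3 kJ/min
Q = ΔH = -4574.1 kJ/min = -76.235 kW
Heat removed = 274.45 MJ/h

Q_out = 274 MJ/h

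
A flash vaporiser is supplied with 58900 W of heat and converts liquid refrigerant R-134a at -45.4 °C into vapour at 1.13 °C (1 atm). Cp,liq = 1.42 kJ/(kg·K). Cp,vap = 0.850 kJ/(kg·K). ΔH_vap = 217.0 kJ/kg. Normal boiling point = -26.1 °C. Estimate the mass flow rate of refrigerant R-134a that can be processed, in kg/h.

Δh = 1.42×(-26.1−-45.4) + 217.0 + 0.850×(1.13−-26.1) = 267.55 kJ/kg
Q = 58900 W = 58.9 kJ/s = 212040 kJ/h
ṁ = Q/Δh = 212040 / 267.55 = 792.52 kg/h

ṁ = 793 kg/h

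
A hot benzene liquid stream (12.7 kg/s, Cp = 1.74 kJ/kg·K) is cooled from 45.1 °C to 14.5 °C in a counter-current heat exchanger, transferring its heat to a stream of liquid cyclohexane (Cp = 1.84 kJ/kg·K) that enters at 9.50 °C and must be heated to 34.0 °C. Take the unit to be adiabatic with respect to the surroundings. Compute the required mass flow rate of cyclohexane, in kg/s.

Heat released by hot stream: Q = 12.7 × 1.74 × (45.1 − 14.5) = 676.2 kJ/s
Energy balance on cold side (adiabatic exchanger): Q = ṁ_c·Cp_c·(T_c,out − T_c,in)
ṁ_c = 676.2 / [1.84 × (34.0 − 9.50)] = 15 kg/s

ṁ_c = 15.0 kg/s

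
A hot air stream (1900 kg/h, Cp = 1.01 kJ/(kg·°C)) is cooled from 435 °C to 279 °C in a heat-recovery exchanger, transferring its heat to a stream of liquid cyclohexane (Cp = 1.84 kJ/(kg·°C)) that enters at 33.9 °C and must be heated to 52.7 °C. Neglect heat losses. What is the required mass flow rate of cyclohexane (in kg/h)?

ṁ_c = 8650 kg/h

Heat released by hot stream: Q = 1900 × 1.01 × (435 − 279) = 299360 kJ/h
Energy balance on cold side (adiabatic exchanger): Q = ṁ_c·Cp_c·(T_c,out − T_c,in)
ṁ_c = 299360 / [1.84 × (52.7 − 33.9)] = 8654.1 kg/h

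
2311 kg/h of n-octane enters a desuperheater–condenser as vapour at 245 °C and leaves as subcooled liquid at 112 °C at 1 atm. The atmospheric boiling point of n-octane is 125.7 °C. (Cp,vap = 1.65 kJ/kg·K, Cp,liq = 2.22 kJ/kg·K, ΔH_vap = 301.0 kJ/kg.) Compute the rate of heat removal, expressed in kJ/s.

vapour 245→125.7 °C: -196.84 kJ/kg
condensation at 125.7 °C: -301 kJ/kg
liquid 125.7→112 °C: -30.414 kJ/kg
Δh = -196.84 + -301 + -30.414 = -528.26 kJ/kg
Q = ṁ·Δh = 2311 kg/h × -528.26 kJ/kg = -1.2208e+06 kJ/h
|Q| = 339.11 kW

Q_c = 339 kJ/s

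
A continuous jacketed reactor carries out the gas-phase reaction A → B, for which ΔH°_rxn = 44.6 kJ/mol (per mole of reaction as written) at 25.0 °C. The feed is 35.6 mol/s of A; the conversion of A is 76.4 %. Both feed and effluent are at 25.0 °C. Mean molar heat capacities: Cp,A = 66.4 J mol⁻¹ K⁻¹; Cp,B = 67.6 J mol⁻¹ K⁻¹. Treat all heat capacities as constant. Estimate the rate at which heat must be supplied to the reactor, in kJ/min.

Q_in = 72800 kJ/min

Extent of reaction ξ = 0.764 × 35.6 = 27.198 mol/s
Reaction term: ξ·ΔH°_rxn = 27.198 × 44.6 = 1213 kJ/s
Q = ΔH = 1213 kJ/s = 1213 kW
Heat supplied = 72783 kJ/min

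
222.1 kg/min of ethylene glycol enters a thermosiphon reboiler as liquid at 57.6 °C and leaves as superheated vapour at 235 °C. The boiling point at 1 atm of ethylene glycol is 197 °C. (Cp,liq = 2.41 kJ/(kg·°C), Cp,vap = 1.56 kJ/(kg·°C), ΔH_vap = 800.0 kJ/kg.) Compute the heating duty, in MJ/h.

liquid 57.6→197 °C: 335.95 kJ/kg
vaporisation at 197 °C: 800 kJ/kg
vapour 197→235 °C: 59.28 kJ/kg
Δh = 335.95 + 800 + 59.28 = 1195.2 kJ/kg
Q = ṁ·Δh = 222.1 kg/min × 1195.2 kJ/kg = 265460 kJ/min
|Q| = 4424.4 kW = 15928 MJ/h

Q = 15900 MJ/h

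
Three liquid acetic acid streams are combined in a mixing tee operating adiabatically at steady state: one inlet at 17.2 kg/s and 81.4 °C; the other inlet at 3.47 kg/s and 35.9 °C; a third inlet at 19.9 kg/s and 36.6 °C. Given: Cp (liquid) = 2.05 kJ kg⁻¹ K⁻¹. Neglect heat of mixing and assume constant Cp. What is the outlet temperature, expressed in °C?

Adiabatic, steady state ⇒ Σ ṁᵢCp,ᵢ(T_out − Tᵢ) = 0
T_out = Σ ṁᵢCp,ᵢTᵢ / Σ ṁᵢCp,ᵢ
      = 4618.6 / 83.168 = 55.533 °C

T_out = 55.5 °C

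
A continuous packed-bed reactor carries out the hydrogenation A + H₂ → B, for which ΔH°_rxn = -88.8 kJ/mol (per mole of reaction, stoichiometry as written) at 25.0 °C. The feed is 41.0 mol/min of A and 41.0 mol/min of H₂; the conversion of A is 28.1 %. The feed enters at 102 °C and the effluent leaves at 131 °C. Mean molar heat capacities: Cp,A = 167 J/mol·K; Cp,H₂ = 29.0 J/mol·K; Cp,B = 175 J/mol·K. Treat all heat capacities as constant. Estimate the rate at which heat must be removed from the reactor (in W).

Extent of reaction ξ = 0.281 × 41.0 = 11.521 mol/min
Reaction term: ξ·ΔH°_rxn = 11.521 × -88.8 = -1023.1 kJ/min
Sensible, feed 102→25 °C: -618.77 kJ/min
Outlet flows (mol/min): A 29.479, H₂ 29.479, B 11.521
Sensible, products 25→131 °C: 826.17 kJ/min
Q = ΔH = -815.67 kJ/min = -13.594 kW
Heat removed = 13594 W

Q_out = 13600 W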